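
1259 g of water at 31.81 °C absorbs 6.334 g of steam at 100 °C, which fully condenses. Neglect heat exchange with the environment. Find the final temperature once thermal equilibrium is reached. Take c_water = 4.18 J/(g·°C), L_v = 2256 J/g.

Setting the total heat transfer to zero:
steam→water at 100 °C releases m L_v = 6.334·2256 = 14290; condensate cools 100→T: 6.334·4.18·(T − 100) = 26.48(T − 100); original water: 5262.6(T − 31.81)
5289.1 T = 14290 + 2647.6 + 167404 = 184341
T ≈ 34.85 °C, under the boiling point, so the assumption holds.

T_f ≈ 34.9 °C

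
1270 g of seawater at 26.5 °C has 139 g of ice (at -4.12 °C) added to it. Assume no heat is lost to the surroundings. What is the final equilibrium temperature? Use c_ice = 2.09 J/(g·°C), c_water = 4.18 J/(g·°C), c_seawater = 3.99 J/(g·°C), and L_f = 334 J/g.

Energy balance with sensible and latent terms:
ice -4.12→0 °C: 139×2.09×4.12 = 1196.9
  melt ice: 139×334 = 46426
  meltwater 0→T: 139×4.18×T = 581.02 T
  seawater: 5067.3(T − 26.5)
5648.3 T = 134283 − 47623 = 86661
T ≈ 15.34 °C (positive, so assuming full melt was valid).

T_f ≈ 15.3 °C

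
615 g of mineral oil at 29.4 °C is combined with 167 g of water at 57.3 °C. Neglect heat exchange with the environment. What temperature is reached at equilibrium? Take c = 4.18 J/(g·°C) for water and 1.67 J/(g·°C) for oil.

T_f = Σ m_i c_i T_i / Σ m_i c_i:
T_f = (698.06·57.3 + 1027·29.4) / (698.06 + 1027)
    = 70194 / 1725.1 ≈ 40.69 °C

T_f ≈ 40.7 °C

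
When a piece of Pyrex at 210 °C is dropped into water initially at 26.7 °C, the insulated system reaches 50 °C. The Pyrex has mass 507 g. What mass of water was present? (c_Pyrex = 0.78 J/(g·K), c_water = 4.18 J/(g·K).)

Heat lost by the Pyrex = heat gained by the water:
507×0.78×(210 − 50) = m×4.18×(50 − 26.7)
97.39 m = 63274  ⇒  m ≈ 649.7 g

m ≈ 650 g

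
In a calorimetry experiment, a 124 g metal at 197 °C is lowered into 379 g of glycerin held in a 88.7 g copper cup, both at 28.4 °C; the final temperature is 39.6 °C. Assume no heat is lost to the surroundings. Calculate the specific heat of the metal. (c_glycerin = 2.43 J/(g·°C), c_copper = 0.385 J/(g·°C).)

c ≈ 0.548 J/(g·°C)

Setting the total heat transfer to zero:
124×c×(39.6 − 197) + 379×2.43×(39.6 − 28.4) + 88.7×0.385×(39.6 − 28.4) = 0
-19518 c = -10697
c = -10697/-19518 ≈ 0.5481 J/(g·°C)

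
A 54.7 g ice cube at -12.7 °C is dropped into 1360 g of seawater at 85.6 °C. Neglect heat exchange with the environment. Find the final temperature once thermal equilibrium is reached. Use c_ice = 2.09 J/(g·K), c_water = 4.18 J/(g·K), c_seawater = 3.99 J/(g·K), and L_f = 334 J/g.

Energy conservation, ΣQ = 0:
warm ice to 0 °C: 54.7·2.09·(0 − (-12.7)) = 1451.9; fusion: m_ice L_f = 54.7·334 = 18270; meltwater 0→T: 54.7·4.18·T = 228.65 T; seawater cools: 1360·3.99·(T − 85.6) = 5426.4(T − 85.6)
5655 T = 464500 − 19722 = 444778
T ≈ 78.65 °C. Since T > 0 °C, the all-ice-melts assumption holds.

T_f ≈ 78.7 °C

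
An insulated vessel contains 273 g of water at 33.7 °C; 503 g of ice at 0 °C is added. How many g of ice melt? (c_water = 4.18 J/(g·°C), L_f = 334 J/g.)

m_melted ≈ 115 g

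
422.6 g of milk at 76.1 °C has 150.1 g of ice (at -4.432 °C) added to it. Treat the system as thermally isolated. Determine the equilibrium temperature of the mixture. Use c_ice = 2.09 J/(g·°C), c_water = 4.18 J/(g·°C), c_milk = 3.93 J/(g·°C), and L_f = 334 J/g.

Taking heat into each body as positive, Σ m c ΔT = 0:
warm ice to 0 °C: 150.1·2.09·(0 − (-4.432)) = 1390.4
  melt ice: 150.1·334 = 50133
  meltwater 0→T: 150.1·4.18·T = 627.42 T
  milk cools: 422.6·3.93·(T − 76.1) = 1660.8(T − 76.1)
2288.2 T = 126388 − 51524 = 74864
T ≈ 32.72 °C — above 0 °C, consistent with complete melting.

T_f ≈ 32.7 °C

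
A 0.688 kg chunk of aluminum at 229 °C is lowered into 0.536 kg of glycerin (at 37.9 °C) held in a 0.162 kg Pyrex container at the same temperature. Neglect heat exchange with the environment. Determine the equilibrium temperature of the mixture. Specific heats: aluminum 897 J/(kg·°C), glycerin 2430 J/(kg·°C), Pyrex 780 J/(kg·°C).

With ΣQ=0 the equilibrium temperature is the m·c-weighted mean:
T_f = (617.14×229 + 1302.5×37.9 + 126.36×37.9) / (617.14 + 1302.5 + 126.36)
    = 195477 / 2046 ≈ 95.54 °C

T_f ≈ 95.5 °C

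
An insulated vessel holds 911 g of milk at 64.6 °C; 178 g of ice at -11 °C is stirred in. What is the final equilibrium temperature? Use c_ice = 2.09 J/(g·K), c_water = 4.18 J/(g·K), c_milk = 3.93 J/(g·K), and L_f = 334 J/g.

T_f ≈ 38.8 °C

Energy balance with sensible and latent terms:
ice -11→0 °C: 178×2.09×11 = 4092.2
  latent heat to melt: 178×334 = 59452
  meltwater 0→T: 178×4.18×T = 744.04 T
  milk cools: 911×3.93×(T − 64.6) = 3580.2(T − 64.6)
4324.3 T = 231283 − 63544 = 167739
T ≈ 38.79 °C (positive, so assuming full melt was valid).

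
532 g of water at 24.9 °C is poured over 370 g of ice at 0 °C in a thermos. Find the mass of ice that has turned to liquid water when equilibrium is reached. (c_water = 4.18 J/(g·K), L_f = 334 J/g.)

m_melted ≈ 166 g

Water can give up m c ΔT = 532·4.18·24.9 = 55372 J before reaching 0 °C.
Fully melting the ice requires m_ice L_f = 370·334 = 123580 J.
Since 55372 < 123580 J, not all the ice melts; equilibrium is at 0 °C.
m_melt = 55372 / L_f = 165.8 g.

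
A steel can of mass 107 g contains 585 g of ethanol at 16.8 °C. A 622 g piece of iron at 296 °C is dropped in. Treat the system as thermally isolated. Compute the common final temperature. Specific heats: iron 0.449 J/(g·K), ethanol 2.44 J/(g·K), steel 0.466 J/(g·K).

Let T be the final temperature. ΣQ_i = 0:
622·0.449·(T − 296) + 585·2.44·(T − 16.8) + 107·0.466·(T − 16.8) = 0
279.28(T − 296) + 1427.4(T − 16.8) + 49.86(T − 16.8) = 0
(279.28 + 1427.4 + 49.86) T = 279.28·296 + 1427.4·16.8 + 49.86·16.8
T ≈ 61.19 °C

T_f ≈ 61.2 °C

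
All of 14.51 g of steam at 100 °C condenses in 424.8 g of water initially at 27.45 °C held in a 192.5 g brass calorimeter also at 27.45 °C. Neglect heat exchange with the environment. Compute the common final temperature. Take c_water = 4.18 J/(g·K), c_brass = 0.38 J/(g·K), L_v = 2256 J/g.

T_f ≈ 46.9 °C

Let T be the final temperature. ΣQ_i = 0:
steam→water at 100 °C releases m L_v = 14.51×2256 = 32735; condensate cools 100→T: 14.51×4.18×(T − 100) = 60.65(T − 100); water warms: 424.8×4.18×(T − 27.45) = 1775.7(T − 27.45); brass cup: 192.5×0.38×(T − 27.45) = 73.15(T − 27.45)
1909.5 T = 32735 + 6065.2 + 50750 = 89550
T ≈ 46.90 °C, under the boiling point, so the assumption holds.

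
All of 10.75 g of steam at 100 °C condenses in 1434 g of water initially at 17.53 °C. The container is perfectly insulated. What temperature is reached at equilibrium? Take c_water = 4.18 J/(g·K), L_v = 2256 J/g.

Conservation of energy gives ΣQ = 0:
steam→water at 100 °C releases m L_v = 10.75×2256 = 24252
  condensed water 100 °C→T: 44.93(T − 100)
  water warms: 1434×4.18×(T − 17.53) = 5994.1(T − 17.53)
6039.1 T = 24252 + 4493.5 + 105077 = 133822
T ≈ 22.16 °C, under the boiling point, so the assumption holds.

T_f ≈ 22.2 °C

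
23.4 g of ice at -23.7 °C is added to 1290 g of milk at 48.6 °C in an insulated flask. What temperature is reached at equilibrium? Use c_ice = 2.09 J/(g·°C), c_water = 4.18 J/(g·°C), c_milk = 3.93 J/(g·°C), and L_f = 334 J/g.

T_f ≈ 45.9 °C

Net heat exchanged in the isolated system is zero:
warm ice to 0 °C: 23.4·2.09·(0 − (-23.7)) = 1159.1; melt ice: 23.4·334 = 7815.6; warm the meltwater: 97.81 T; milk: 5069.7(T − 48.6)
5167.5 T = 246387 − 8974.7 = 237413
T ≈ 45.94 °C (positive, so assuming full melt was valid).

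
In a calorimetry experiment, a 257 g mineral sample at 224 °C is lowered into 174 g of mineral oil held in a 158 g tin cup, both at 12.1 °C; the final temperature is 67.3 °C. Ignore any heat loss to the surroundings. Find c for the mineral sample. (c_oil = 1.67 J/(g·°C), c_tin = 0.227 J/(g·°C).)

Let T be the final temperature. ΣQ_i = 0:
257×c×(67.3 − 224) + 174×1.67×(67.3 − 12.1) + 158×0.227×(67.3 − 12.1) = 0
-40272 c = -18020
c = -18020/-40272 ≈ 0.4475 J/(g·°C)

c ≈ 0.447 J/(g·°C)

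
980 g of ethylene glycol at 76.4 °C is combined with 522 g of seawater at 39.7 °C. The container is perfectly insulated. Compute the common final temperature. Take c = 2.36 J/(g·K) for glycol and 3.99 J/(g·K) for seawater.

T_f ≈ 59.0 °C

Energy conservation, ΣQ = 0:
980·2.36·(T − 76.4) + 522·3.99·(T − 39.7) = 0
2312.8(T − 76.4) + 2082.8(T − 39.7) = 0
4395.6 T = 259384
T = 259384/4395.6 ≈ 59.01 °C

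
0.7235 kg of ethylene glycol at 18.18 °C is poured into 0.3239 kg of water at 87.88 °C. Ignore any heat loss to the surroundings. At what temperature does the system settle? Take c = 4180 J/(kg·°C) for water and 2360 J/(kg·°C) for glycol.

Set heat shed by the hot body equal to heat absorbed by the cold body:
0.3239*4180*(87.88 − T) = 0.7235*2360*(T − 18.18)
1353.9(87.88 − T) = 1707.5(T − 18.18)
3061.4 T = 150023  ⇒  T ≈ 49.01 °C

T_f ≈ 49.0 °C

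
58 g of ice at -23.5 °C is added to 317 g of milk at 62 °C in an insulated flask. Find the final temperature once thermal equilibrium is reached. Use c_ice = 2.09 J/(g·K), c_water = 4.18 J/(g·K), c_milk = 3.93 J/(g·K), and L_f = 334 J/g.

Heat gained plus heat lost sum to zero:
warm ice to 0 °C: 58·2.09·(0 − (-23.5)) = 2848.7
  latent heat to melt: 58·334 = 19372
  warm the meltwater: 242.44 T
  milk cools: 317·3.93·(T − 62) = 1245.8(T − 62)
1488.2 T = 77240 − 22221 = 55020
T ≈ 36.97 °C — above 0 °C, consistent with complete melting.

T_f ≈ 37.0 °C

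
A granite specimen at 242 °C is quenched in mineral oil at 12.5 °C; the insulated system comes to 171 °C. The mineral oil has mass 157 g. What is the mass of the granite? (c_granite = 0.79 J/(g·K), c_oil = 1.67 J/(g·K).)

m ≈ 741 g

Setting the total heat transfer to zero:
m·0.79·(171 − 242) + 157·1.67·(171 − 12.5) = 0
-56.09 m = -41557
m = -41557/-56.09 ≈ 740.9 g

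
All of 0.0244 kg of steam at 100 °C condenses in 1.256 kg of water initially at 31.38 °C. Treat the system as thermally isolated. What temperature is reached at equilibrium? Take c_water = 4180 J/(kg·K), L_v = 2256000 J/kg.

T_f ≈ 43.0 °C

Conservation of energy gives ΣQ = 0:
latent heat released on condensation: 0.0244·2256000 = 55046
  condensate cools 100→T: 0.0244·4180·(T − 100) = 101.99(T − 100)
  original water: 5250.1(T − 31.38)
5352.1 T = 55046 + 10199 + 164748 = 229993
T ≈ 42.97 °C — below 100 °C, confirming all the steam condensed.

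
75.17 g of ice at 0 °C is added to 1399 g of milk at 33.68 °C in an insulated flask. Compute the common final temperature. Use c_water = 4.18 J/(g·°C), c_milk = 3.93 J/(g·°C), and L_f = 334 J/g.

Energy conservation, ΣQ = 0:
latent heat to melt: 75.17·334 = 25107
  meltwater 0→T: 75.17·4.18·T = 314.21 T
  milk cools: 1399·3.93·(T − 33.68) = 5498.1(T − 33.68)
5812.3 T = 185175 − 25107 = 160068
T ≈ 27.54 °C (positive, so assuming full melt was valid).

T_f ≈ 27.5 °C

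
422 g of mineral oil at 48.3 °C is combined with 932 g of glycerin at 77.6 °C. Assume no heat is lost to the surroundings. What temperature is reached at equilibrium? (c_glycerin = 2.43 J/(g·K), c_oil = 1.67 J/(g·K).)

T_f ≈ 70.6 °C

Set heat shed by the hot body equal to heat absorbed by the cold body:
932×2.43×(77.6 − T) = 422×1.67×(T − 48.3)
2264.8(77.6 − T) = 704.74(T − 48.3)
2969.5 T = 209784  ⇒  T ≈ 70.65 °C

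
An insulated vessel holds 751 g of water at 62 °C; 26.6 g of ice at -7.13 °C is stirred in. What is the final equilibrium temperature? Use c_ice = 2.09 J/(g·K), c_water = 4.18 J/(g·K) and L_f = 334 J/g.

T_f ≈ 57.0 °C

Conservation of energy gives ΣQ = 0:
warm ice to 0 °C: 26.6×2.09×(0 − (-7.13)) = 396.39; latent heat to melt: 26.6×334 = 8884.4; warm the meltwater: 111.19 T; water: 3139.2(T − 62)
3250.4 T = 194629 − 9280.8 = 185348
T ≈ 57.02 °C. Since T > 0 °C, the all-ice-melts assumption holds.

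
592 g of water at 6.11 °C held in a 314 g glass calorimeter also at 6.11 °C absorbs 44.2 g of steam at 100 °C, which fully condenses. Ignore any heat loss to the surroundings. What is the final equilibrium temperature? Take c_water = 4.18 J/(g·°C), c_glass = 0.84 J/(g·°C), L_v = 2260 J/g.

T_f ≈ 46.2 °C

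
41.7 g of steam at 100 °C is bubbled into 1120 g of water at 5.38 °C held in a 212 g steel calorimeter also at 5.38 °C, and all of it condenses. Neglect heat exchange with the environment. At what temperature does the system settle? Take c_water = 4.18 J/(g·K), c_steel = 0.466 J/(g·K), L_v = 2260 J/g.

Net heat exchanged in the isolated system is zero:
condense steam: −41.7×2260 = −94242
  condensate cools 100→T: 41.7×4.18×(T − 100) = 174.31(T − 100)
  original water: 4681.6(T − 5.38)
  steel cup: 212×0.466×(T − 5.38) = 98.79(T − 5.38)
4954.7 T = 94242 + 17431 + 25719 = 137391
T ≈ 27.73 °C (< 100 °C, so full condensation is consistent).

T_f ≈ 27.7 °C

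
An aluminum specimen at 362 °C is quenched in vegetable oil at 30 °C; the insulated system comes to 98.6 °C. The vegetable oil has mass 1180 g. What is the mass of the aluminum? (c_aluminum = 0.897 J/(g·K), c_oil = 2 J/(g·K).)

|Q_aluminum| = |Q_oil|:
m·0.897·(362 − 98.6) = 1180·2·(98.6 − 30)
236.27 m = 161896  ⇒  m ≈ 685.2 g

m ≈ 685 g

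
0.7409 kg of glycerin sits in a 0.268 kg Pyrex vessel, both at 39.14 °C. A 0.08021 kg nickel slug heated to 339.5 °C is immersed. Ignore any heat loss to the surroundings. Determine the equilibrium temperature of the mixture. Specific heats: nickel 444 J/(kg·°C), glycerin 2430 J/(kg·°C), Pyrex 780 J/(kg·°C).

Taking heat into each body as positive, Σ m c ΔT = 0:
0.08021*444*(T − 339.5) + 0.7409*2430*(T − 39.14) + 0.268*780*(T − 39.14) = 0
35.61(T − 339.5) + 1800.4(T − 39.14) + 209.04(T − 39.14) = 0
2045 T = 90740
T = 90740/2045 ≈ 44.37 °C

T_f ≈ 44.4 °C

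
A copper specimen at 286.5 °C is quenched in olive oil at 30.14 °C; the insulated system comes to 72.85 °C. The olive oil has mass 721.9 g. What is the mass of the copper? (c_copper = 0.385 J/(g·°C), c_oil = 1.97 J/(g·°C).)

m ≈ 738 g

Let T be the final temperature. ΣQ_i = 0:
m×0.385×(72.85 − 286.5) + 721.9×1.97×(72.85 − 30.14) = 0
-82.26 m = -60740
m = -60740/-82.26 ≈ 738.4 g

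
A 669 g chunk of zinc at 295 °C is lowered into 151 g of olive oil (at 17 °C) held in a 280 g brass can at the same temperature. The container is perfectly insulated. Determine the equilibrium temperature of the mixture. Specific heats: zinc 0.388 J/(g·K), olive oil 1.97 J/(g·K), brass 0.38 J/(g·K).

T_f = Σ m_i c_i T_i / Σ m_i c_i:
T_f = (259.57*295 + 297.47*17 + 106.4*17) / (259.57 + 297.47 + 106.4)
    = 83440 / 663.44 ≈ 125.77 °C

T_f ≈ 125.8 °C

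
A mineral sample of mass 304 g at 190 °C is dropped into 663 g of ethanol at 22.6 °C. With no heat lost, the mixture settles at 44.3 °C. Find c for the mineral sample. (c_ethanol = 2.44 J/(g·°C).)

c ≈ 0.793 J/(g·°C)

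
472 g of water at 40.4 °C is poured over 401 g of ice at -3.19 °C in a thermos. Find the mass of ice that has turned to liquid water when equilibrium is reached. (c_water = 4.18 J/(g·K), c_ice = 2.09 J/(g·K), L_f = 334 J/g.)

m_melted ≈ 231 g

Heat available from the water dropping to 0 °C: 472·4.18·40.4 = 79708 J.
Of that, 401·2.09·3.19 = 2673.5 J goes to bring the ice to 0 °C, leaving 77034 J.
Fully melting the ice requires m_ice L_f = 401·334 = 133934 J.
That's not enough to melt it all — equilibrium is at 0 °C with ice remaining.
Mass melted = 77034/334 ≈ 230.6 g.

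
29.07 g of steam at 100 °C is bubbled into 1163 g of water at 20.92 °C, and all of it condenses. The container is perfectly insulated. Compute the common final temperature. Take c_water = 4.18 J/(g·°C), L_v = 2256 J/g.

T_f ≈ 36.0 °C

Sum of m c ΔT and latent-heat terms is zero:
steam→water at 100 °C releases m L_v = 29.07×2256 = 65582; condensate cools 100→T: 29.07×4.18×(T − 100) = 121.51(T − 100); water warms: 1163×4.18×(T − 20.92) = 4861.3(T − 20.92)
4982.9 T = 65582 + 12151 + 101699 = 179432
T ≈ 36.01 °C, under the boiling point, so the assumption holds.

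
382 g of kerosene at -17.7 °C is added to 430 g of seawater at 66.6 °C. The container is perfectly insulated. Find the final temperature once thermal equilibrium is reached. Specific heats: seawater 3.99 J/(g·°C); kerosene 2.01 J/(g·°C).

T_f ≈ 40.5 °C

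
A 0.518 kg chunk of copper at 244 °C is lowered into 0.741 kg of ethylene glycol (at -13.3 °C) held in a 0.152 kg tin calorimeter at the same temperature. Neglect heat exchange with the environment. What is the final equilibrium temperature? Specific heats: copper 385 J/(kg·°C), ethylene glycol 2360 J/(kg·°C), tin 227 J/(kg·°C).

Conservation of energy gives ΣQ = 0:
0.518·385·(T − 244) + 0.741·2360·(T − (-13.3)) + 0.152·227·(T − (-13.3)) = 0
199.43(T − 244) + 1748.8(T − (-13.3)) + 34.5(T − (-13.3)) = 0
(199.43 + 1748.8 + 34.5) T = 199.43·244 + 1748.8·(-13.3) + 34.5·(-13.3)
T ≈ 12.58 °C

T_f ≈ 12.6 °C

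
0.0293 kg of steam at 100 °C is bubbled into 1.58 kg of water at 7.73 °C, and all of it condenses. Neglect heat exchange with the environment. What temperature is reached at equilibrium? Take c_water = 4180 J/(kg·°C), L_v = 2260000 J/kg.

T_f ≈ 19.3 °C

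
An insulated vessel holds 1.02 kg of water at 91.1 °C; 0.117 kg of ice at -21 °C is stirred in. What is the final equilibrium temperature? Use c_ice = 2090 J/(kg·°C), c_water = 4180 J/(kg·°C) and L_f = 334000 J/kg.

T_f ≈ 72.4 °C

Setting the total heat transfer to zero:
warm ice to 0 °C: 0.117×2090×(0 − (-21)) = 5135.1
  fusion: m_ice L_f = 0.117×334000 = 39078
  warm the meltwater: 489.06 T
  water cools: 1.02×4180×(T − 91.1) = 4263.6(T − 91.1)
4752.7 T = 388414 − 44213 = 344201
T ≈ 72.42 °C — above 0 °C, consistent with complete melting.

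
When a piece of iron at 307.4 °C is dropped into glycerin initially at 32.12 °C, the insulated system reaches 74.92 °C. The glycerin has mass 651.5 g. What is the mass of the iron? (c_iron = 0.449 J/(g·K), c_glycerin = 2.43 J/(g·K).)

m ≈ 649 g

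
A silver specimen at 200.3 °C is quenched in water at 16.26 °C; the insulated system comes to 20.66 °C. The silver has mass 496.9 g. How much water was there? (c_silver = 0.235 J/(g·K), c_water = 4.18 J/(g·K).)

m ≈ 1140 g

Net heat exchanged in the isolated system is zero:
496.9·0.235·(20.66 − 200.3) + m·4.18·(20.66 − 16.26) = 0
18.39 m = 20977
m = 20977/18.39 ≈ 1141 g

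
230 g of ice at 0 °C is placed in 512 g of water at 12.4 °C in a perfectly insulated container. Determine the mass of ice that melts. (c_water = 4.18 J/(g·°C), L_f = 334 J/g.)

Heat available from the water dropping to 0 °C: 512·4.18·12.4 = 26538 J.
Melting all 230 g of ice would need 230·334 = 76820 J.
That's not enough to melt it all — equilibrium is at 0 °C with ice remaining.
m_melt = 26538 / L_f = 79.46 g.

m_melted ≈ 79.5 g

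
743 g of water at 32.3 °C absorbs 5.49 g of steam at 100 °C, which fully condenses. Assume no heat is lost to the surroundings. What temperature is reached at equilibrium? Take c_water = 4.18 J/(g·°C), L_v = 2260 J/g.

T_f ≈ 36.8 °C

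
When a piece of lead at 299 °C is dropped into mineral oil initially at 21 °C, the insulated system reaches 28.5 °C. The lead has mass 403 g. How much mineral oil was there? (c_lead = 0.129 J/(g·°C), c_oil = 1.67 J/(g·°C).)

m ≈ 1120 g

Conservation of energy gives ΣQ = 0:
403×0.129×(28.5 − 299) + m×1.67×(28.5 − 21) = 0
12.52 m = 14062
m = 14062/12.52 ≈ 1123 g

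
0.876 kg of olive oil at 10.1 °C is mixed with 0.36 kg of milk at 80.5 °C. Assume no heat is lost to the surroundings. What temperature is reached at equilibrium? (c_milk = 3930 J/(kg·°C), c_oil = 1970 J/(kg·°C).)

T_f ≈ 41.8 °C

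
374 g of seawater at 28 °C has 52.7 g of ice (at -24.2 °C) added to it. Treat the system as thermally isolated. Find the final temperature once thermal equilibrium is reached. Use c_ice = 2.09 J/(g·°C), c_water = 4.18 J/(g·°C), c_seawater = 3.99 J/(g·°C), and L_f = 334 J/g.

T_f ≈ 12.6 °C

Energy balance with sensible and latent terms:
ice -24.2→0 °C: 52.7·2.09·24.2 = 2665.5; fusion: m_ice L_f = 52.7·334 = 17602; warm the meltwater: 220.29 T; seawater cools: 374·3.99·(T − 28) = 1492.3(T − 28)
1712.5 T = 41783 − 20267 = 21516
T ≈ 12.56 °C. Since T > 0 °C, the all-ice-melts assumption holds.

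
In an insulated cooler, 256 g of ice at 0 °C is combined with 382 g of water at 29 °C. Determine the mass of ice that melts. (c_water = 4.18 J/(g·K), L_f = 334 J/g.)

m_melted ≈ 139 g

Water can give up m c ΔT = 382×4.18×29 = 46306 J before reaching 0 °C.
Melting all 256 g of ice would need 256×334 = 85504 J.
46306 J < 85504 J, so only part of the ice melts and the system sits at 0 °C.
Mass melted = 46306/334 ≈ 138.6 g.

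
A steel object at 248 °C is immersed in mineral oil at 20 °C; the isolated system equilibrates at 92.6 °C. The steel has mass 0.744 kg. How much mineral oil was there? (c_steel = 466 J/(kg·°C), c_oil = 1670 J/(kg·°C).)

m ≈ 0.444 kg

Heat gained plus heat lost sum to zero:
0.744·466·(92.6 − 248) + m·1670·(92.6 − 20) = 0
121242 m = 53878
m = 53878/121242 ≈ 0.4444 kg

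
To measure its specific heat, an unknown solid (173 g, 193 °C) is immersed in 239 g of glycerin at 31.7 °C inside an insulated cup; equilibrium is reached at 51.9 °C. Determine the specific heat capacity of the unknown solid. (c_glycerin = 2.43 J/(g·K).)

c ≈ 0.481 J/(g·K)

m_s c (T_s − T_f) = m_glycerin c_glycerin (T_f − T_0):
173×c×(193 − 51.9) = 239×2.43×(51.9 − 31.7)
24410 c = 11732  ⇒  c ≈ 0.4806 J/(g·K)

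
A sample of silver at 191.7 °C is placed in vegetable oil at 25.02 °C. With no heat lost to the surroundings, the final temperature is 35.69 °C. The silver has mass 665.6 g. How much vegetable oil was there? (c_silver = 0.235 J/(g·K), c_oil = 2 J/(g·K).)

m ≈ 1140 g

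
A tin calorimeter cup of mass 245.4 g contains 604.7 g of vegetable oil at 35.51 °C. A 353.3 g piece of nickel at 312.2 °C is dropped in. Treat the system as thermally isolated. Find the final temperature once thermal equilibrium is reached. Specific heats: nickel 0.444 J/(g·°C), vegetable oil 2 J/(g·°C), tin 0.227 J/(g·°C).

Let T be the final temperature. ΣQ_i = 0:
353.3*0.444*(T − 312.2) + 604.7*2*(T − 35.51) + 245.4*0.227*(T − 35.51) = 0
1422 T = 93897
T ≈ 66.03 °C

T_f ≈ 66.0 °C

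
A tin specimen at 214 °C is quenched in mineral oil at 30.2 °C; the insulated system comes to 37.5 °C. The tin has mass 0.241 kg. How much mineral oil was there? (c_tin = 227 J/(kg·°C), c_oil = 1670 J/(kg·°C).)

m ≈ 0.792 kg

|Q_tin| = |Q_oil|:
0.241×227×(214 − 37.5) = m×1670×(37.5 − 30.2)
12191 m = 9655.8  ⇒  m ≈ 0.792 kg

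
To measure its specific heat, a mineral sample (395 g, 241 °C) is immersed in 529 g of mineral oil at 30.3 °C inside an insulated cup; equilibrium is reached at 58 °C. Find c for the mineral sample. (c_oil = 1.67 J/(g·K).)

Taking heat into each body as positive, Σ m c ΔT = 0:
395×c×(58 − 241) + 529×1.67×(58 − 30.3) = 0
-72285 c = -24471
c = -24471/-72285 ≈ 0.3385 J/(g·K)

c ≈ 0.339 J/(g·K)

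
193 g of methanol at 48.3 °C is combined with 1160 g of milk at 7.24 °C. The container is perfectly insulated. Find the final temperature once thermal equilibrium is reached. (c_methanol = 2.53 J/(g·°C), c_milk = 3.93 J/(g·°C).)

T_f ≈ 11.2 °C

Setting the total heat transfer to zero:
193×2.53×(T − 48.3) + 1160×3.93×(T − 7.24) = 0
5047.1 T = 56590
T = 56590/5047.1 ≈ 11.21 °C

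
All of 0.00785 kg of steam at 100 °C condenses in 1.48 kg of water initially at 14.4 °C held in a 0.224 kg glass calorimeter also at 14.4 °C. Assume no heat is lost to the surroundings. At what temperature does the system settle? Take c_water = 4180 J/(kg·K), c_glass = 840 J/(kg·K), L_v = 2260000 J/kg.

Let T be the final temperature. ΣQ_i = 0:
condense steam: −0.00785×2260000 = −17741; condensed water 100 °C→T: 32.81(T − 100); water warms: 1.48×4180×(T − 14.4) = 6186.4(T − 14.4); cup: 188.16(T − 14.4)
6407.4 T = 17741 + 3281.3 + 91794 = 112816
T ≈ 17.61 °C — below 100 °C, confirming all the steam condensed.

T_f ≈ 17.6 °C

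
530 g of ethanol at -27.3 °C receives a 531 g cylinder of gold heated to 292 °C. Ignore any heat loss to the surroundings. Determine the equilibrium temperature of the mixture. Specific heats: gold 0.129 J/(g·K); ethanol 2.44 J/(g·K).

T_f ≈ -11.2 °C

Set heat shed by the hot body equal to heat absorbed by the cold body:
531*0.129*(292 − T) = 530*2.44*(T − (-27.3))
68.5(292 − T) = 1293.2(T − (-27.3))
1361.7 T = -15303  ⇒  T ≈ -11.24 °C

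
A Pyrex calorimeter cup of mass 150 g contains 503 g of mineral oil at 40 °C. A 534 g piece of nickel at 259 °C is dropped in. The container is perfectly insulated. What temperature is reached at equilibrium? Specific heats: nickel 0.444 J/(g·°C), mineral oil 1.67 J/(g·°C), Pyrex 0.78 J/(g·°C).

Conservation of energy gives ΣQ = 0:
534·0.444·(T − 259) + 503·1.67·(T − 40) + 150·0.78·(T − 40) = 0
1194.1 T = 99688
T = 99688 / 1194.1 = 83.5 °C

T_f ≈ 83.5 °C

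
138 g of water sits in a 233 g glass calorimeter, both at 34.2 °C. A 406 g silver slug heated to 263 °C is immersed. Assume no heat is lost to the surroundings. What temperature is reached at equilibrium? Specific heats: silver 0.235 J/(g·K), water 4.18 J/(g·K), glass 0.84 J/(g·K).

T_f ≈ 59.4 °C

Energy conservation, ΣQ = 0:
406*0.235*(T − 263) + 138*4.18*(T − 34.2) + 233*0.84*(T − 34.2) = 0
(95.41 + 576.84 + 195.72) T = 95.41*263 + 576.84*34.2 + 195.72*34.2
T ≈ 59.35 °C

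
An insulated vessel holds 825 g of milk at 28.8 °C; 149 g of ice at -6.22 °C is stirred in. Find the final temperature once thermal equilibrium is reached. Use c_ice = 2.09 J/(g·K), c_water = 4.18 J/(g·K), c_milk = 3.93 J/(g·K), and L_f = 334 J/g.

T_f ≈ 10.8 °C

Setting the total heat transfer to zero:
ice -6.22→0 °C: 149×2.09×6.22 = 1937
  fusion: m_ice L_f = 149×334 = 49766
  meltwater 0→T: 149×4.18×T = 622.82 T
  milk cools: 825×3.93×(T − 28.8) = 3242.2(T − 28.8)
3865.1 T = 93377 − 51703 = 41674
T ≈ 10.78 °C. Since T > 0 °C, the all-ice-melts assumption holds.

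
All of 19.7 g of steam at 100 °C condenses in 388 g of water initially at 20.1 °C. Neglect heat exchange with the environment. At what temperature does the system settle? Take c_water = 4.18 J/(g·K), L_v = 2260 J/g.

Taking heat into each body as positive, Σ m c ΔT = 0:
latent heat released on condensation: 19.7×2260 = 44522; condensed water 100 °C→T: 82.35(T − 100); water warms: 388×4.18×(T − 20.1) = 1621.8(T − 20.1)
1704.2 T = 44522 + 8234.6 + 32599 = 85356
T ≈ 50.09 °C (< 100 °C, so full condensation is consistent).

T_f ≈ 50.1 °C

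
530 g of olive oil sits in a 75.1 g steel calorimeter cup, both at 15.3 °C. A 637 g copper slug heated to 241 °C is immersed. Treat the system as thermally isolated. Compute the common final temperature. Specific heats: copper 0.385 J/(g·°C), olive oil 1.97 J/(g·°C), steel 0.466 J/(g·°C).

T_f ≈ 57.1 °C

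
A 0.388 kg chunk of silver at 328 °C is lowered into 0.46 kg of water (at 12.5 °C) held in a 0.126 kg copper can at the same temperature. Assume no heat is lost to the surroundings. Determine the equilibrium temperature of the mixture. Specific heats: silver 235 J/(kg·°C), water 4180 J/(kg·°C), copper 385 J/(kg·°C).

Setting the total heat transfer to zero:
0.388*235*(T − 328) + 0.46*4180*(T − 12.5) + 0.126*385*(T − 12.5) = 0
2062.5 T = 54548
T = 54548/2062.5 ≈ 26.45 °C

T_f ≈ 26.4 °C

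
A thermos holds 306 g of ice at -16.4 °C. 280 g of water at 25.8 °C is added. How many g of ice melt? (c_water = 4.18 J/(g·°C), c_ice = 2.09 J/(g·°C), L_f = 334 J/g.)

m_melted ≈ 59 g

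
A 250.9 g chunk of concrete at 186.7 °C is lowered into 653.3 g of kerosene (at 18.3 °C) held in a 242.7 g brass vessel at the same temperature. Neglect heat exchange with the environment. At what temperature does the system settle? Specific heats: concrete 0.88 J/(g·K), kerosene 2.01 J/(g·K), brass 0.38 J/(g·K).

T_f ≈ 41.2 °C

Let T be the final temperature. ΣQ_i = 0:
250.9×0.88×(T − 186.7) + 653.3×2.01×(T − 18.3) + 242.7×0.38×(T − 18.3) = 0
220.79(T − 186.7) + 1313.1(T − 18.3) + 92.23(T − 18.3) = 0
1626.2 T = 66940
T = 66940 / 1626.2 = 41.2 °C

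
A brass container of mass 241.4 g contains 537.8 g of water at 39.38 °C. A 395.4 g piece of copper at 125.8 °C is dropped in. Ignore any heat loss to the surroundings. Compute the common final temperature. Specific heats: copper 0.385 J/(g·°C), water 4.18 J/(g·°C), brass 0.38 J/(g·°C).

T_f ≈ 44.7 °C

Let T be the final temperature. ΣQ_i = 0:
395.4×0.385×(T − 125.8) + 537.8×4.18×(T − 39.38) + 241.4×0.38×(T − 39.38) = 0
(152.23 + 2248 + 91.73) T = 152.23×125.8 + 2248×39.38 + 91.73×39.38
T = 111289 / 2492 = 44.7 °C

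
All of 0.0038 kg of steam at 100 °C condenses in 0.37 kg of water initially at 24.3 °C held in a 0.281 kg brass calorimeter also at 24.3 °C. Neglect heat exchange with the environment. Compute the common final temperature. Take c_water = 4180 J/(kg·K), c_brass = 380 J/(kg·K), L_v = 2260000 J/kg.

T_f ≈ 30.2 °C

Let T be the final temperature. ΣQ_i = 0:
steam→water at 100 °C releases m L_v = 0.0038×2260000 = 8588; condensate cools 100→T: 0.0038×4180×(T − 100) = 15.88(T − 100); original water: 1546.6(T − 24.3); brass cup: 0.281×380×(T − 24.3) = 106.78(T − 24.3)
1669.3 T = 8588 + 1588.4 + 40177 = 50354
T ≈ 30.17 °C (< 100 °C, so full condensation is consistent).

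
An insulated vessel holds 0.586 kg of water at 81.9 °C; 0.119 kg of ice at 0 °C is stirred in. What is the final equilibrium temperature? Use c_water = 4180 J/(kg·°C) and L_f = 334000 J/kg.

Sum of m c ΔT and latent-heat terms is zero:
latent heat to melt: 0.119×334000 = 39746
  warm the meltwater: 497.42 T
  water: 2449.5(T − 81.9)
2946.9 T = 200612 − 39746 = 160866
T ≈ 54.59 °C — above 0 °C, consistent with complete melting.

T_f ≈ 54.6 °C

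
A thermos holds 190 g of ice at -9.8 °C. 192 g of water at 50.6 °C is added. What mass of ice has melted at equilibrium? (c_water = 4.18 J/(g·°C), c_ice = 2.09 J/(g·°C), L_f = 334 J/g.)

Water can give up m c ΔT = 192·4.18·50.6 = 40610 J before reaching 0 °C.
Warming the ice to 0 °C takes 190·2.09·9.8 = 3891.6 J, leaving 36718 J for melting.
To melt every bit of ice: 190·334 = 63460 J.
Since 36718 < 63460 J, not all the ice melts; equilibrium is at 0 °C.
m_melt = 36718 / L_f = 109.9 g.

m_melted ≈ 110 g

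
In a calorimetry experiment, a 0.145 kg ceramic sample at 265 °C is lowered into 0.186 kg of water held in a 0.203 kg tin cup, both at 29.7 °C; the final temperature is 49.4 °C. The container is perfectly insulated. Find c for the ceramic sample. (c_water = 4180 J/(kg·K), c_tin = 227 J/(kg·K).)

Conservation of energy gives ΣQ = 0:
0.145·c·(49.4 − 265) + 0.186·4180·(49.4 − 29.7) + 0.203·227·(49.4 − 29.7) = 0
-31.26 c = -16224
c = -16224/-31.26 ≈ 519 J/(kg·K)

c ≈ 519 J/(kg·K)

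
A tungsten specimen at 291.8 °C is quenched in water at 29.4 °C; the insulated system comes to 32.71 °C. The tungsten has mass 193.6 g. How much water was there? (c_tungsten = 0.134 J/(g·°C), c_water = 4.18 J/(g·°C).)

m ≈ 486 g

Heat lost by the tungsten = heat gained by the water:
193.6·0.134·(291.8 − 32.71) = m·4.18·(32.71 − 29.4)
13.84 m = 6721.4  ⇒  m ≈ 485.8 g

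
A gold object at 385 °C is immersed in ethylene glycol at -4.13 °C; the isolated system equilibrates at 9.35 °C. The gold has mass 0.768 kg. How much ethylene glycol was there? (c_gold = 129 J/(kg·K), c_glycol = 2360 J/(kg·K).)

m ≈ 1.17 kg

Taking heat into each body as positive, Σ m c ΔT = 0:
0.768×129×(9.35 − 385) + m×2360×(9.35 − (-4.13)) = 0
31813 m = 37216
m = 37216/31813 ≈ 1.17 kg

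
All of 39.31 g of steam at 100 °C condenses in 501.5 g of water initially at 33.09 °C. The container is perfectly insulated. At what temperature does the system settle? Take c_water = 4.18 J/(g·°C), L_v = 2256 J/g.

Net heat exchanged in the isolated system is zero:
latent heat released on condensation: 39.31·2256 = 88683; condensate cools 100→T: 39.31·4.18·(T − 100) = 164.32(T − 100); water warms: 501.5·4.18·(T − 33.09) = 2096.3(T − 33.09)
2260.6 T = 88683 + 16432 + 69366 = 174481
T ≈ 77.18 °C, under the boiling point, so the assumption holds.

T_f ≈ 77.2 °C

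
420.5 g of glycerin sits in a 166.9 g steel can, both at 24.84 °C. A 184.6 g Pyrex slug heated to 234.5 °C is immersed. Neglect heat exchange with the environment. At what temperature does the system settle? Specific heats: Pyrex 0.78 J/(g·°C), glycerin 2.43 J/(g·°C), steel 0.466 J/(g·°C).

Energy conservation, ΣQ = 0:
184.6*0.78*(T − 234.5) + 420.5*2.43*(T − 24.84) + 166.9*0.466*(T − 24.84) = 0
143.99(T − 234.5) + 1021.8(T − 24.84) + 77.78(T − 24.84) = 0
1243.6 T = 61079
T ≈ 49.12 °C

T_f ≈ 49.1 °C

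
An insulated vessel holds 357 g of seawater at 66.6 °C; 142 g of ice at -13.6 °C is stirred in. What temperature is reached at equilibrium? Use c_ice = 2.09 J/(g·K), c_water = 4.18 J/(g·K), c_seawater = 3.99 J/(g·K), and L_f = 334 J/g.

Setting the total heat transfer to zero:
ice -13.6→0 °C: 142·2.09·13.6 = 4036.2
  latent heat to melt: 142·334 = 47428
  warm the meltwater: 593.56 T
  seawater cools: 357·3.99·(T − 66.6) = 1424.4(T − 66.6)
2018 T = 94867 − 51464 = 43403
T ≈ 21.51 °C — above 0 °C, consistent with complete melting.

T_f ≈ 21.5 °C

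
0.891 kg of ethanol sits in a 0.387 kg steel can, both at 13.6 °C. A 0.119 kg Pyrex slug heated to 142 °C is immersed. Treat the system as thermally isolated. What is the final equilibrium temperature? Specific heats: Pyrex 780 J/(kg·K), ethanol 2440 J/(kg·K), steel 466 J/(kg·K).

T_f ≈ 18.5 °C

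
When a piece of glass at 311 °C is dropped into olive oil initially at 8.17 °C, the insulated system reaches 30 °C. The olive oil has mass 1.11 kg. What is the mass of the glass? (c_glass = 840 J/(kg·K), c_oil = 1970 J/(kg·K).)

m ≈ 0.202 kg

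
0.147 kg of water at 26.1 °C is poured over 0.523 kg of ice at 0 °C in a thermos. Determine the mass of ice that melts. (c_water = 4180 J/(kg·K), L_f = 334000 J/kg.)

m_melted ≈ 0.048 kg

Cooling the water to 0 °C releases 0.147·4180·26.1 = 16037 J.
Melting all 0.523 kg of ice would need 0.523·334000 = 174682 J.
Since 16037 < 174682 J, not all the ice melts; equilibrium is at 0 °C.
m_melt = 16037 / L_f = 0.04802 kg.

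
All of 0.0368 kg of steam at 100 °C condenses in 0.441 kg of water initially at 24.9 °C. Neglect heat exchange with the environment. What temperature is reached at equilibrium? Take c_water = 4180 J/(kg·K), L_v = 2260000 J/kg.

T_f ≈ 72.3 °C

Setting the total heat transfer to zero:
latent heat released on condensation: 0.0368×2260000 = 83168; condensate cools 100→T: 0.0368×4180×(T − 100) = 153.82(T − 100); water warms: 0.441×4180×(T − 24.9) = 1843.4(T − 24.9)
1997.2 T = 83168 + 15382 + 45900 = 144451
T ≈ 72.33 °C — below 100 °C, confirming all the steam condensed.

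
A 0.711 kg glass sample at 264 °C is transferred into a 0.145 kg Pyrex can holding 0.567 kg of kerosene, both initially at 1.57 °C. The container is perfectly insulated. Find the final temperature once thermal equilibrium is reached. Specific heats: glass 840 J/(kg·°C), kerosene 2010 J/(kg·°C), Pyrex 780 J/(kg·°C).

T_f ≈ 86.3 °C

Energy conservation, ΣQ = 0:
0.711*840*(T − 264) + 0.567*2010*(T − 1.57) + 0.145*780*(T − 1.57) = 0
597.24(T − 264) + 1139.7(T − 1.57) + 113.1(T − 1.57) = 0
(597.24 + 1139.7 + 113.1) T = 597.24*264 + 1139.7*1.57 + 113.1*1.57
T = 159638/1850 ≈ 86.29 °C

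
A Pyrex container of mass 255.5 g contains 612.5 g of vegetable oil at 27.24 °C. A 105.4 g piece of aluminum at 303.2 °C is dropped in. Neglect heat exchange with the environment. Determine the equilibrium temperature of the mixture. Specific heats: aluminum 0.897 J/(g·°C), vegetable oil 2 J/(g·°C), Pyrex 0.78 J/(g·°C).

T_f ≈ 44.4 °C

Taking heat into each body as positive, Σ m c ΔT = 0:
105.4·0.897·(T − 303.2) + 612.5·2·(T − 27.24) + 255.5·0.78·(T − 27.24) = 0
94.54(T − 303.2) + 1225(T − 27.24) + 199.29(T − 27.24) = 0
1518.8 T = 67463
T = 67463 / 1518.8 = 44.4 °C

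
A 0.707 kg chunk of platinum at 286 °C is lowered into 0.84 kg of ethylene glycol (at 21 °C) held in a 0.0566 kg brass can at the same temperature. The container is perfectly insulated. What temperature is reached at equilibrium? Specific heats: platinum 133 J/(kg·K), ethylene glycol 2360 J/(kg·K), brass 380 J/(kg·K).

T_f ≈ 32.9 °C

Setting the total heat transfer to zero:
0.707×133×(T − 286) + 0.84×2360×(T − 21) + 0.0566×380×(T − 21) = 0
94.03(T − 286) + 1982.4(T − 21) + 21.51(T − 21) = 0
2097.9 T = 68975
T ≈ 32.88 °C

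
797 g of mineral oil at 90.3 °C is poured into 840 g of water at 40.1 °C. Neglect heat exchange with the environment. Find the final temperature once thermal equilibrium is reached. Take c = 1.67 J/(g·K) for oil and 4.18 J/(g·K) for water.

T_f ≈ 53.9 °C

|Q_oil| = |Q_water|:
797·1.67·(90.3 − T) = 840·4.18·(T − 40.1)
1331(90.3 − T) = 3511.2(T − 40.1)
4842.2 T = 260988  ⇒  T ≈ 53.90 °C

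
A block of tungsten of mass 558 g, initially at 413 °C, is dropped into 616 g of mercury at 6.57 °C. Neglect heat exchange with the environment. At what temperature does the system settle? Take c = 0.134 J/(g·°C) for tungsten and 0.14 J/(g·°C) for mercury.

T_f ≈ 195.3 °C

Set heat shed by the hot body equal to heat absorbed by the cold body:
558×0.134×(413 − T) = 616×0.14×(T − 6.57)
74.77(413 − T) = 86.24(T − 6.57)
161.01 T = 31447  ⇒  T ≈ 195.31 °C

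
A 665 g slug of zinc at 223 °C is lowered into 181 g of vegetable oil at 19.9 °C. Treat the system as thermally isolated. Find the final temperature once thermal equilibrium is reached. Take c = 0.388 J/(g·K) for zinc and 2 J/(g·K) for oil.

Setting the total heat transfer to zero:
665×0.388×(T − 223) + 181×2×(T − 19.9) = 0
258.02(T − 223) + 362(T − 19.9) = 0
(258.02 + 362) T = 258.02×223 + 362×19.9
T = 64742 / 620.02 = 104 °C

T_f ≈ 104.4 °C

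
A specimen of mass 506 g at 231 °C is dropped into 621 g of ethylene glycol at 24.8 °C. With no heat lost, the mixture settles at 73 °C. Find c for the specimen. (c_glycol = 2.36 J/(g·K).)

c ≈ 0.884 J/(g·K)

Heat lost by the specimen = heat gained by the glycol:
506·c·(231 − 73) = 621·2.36·(73 − 24.8)
79948 c = 70640  ⇒  c ≈ 0.8836 J/(g·K)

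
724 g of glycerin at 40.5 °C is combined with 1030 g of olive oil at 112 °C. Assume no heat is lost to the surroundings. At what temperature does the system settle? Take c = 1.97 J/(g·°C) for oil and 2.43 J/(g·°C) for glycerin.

T_f is the heat-capacity-weighted average of the initial temperatures:
T_f = (2029.1·112 + 1759.3·40.5) / (2029.1 + 1759.3)
    = 298512 / 3788.4 ≈ 78.80 °C

T_f ≈ 78.8 °C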